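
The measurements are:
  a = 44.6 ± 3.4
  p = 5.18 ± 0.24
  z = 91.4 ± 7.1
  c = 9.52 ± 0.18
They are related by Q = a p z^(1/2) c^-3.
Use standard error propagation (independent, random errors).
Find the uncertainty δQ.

Each factor contributes (exponent × relative error)² to (δQ/Q)²:
  (1·δa/a)² = (1×0.0762)² = 0.00581;  (1·δp/p)² = (1×0.0463)² = 0.00215;  (½·δz/z)² = (0.5×0.0777)² = 0.00151;  (-3·δc/c)² = (-3×0.0189)² = 0.00322
δQ/Q = √(0.0127) = 0.113
Q = 2.56, so δQ = 0.113 × 2.56 = 0.288.

0.288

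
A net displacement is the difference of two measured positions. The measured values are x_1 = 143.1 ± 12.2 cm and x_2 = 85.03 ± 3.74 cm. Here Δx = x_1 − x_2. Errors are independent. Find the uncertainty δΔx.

Absolute uncertainties add in quadrature for a linear combination:
  (δx_1)² = 149;  (δx_2)² = 14.0
δΔx = √(163) = 12.8 cm

12.8 cm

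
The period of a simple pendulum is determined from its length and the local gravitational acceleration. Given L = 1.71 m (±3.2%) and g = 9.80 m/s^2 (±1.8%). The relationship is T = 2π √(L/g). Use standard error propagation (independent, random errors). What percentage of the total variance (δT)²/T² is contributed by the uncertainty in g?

24.0%

(δT/T)² = (½·δL/L)² + (−½·δg/g)²
  L term: (0.5×0.0320)² = 0.000256
  g term: (-0.5×0.0180)² = 8.1e-05
Total = 0.000337. Share from g = 8.1e-05/0.000337 = 0.240.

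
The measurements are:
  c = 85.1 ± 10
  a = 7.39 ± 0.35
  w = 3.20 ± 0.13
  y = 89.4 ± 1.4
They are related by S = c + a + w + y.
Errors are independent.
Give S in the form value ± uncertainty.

185 ± 10.1

For a sum/difference, combine absolute errors in quadrature:
  (δc)² = 100;  (δa)² = 0.122;  (δw)² = 0.0169;  (δy)² = 1.96
δS = √(102) = 10.1
S = 185.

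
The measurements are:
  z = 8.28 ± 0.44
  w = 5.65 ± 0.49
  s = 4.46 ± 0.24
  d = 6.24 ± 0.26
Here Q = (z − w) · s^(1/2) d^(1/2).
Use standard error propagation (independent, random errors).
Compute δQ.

Let u = z − w = 2.63. δu = √(δz² + δw²) = √(0.194 + 0.240) = 0.659, so δu/u = 0.250.
Q is then a monomial in u, s, d:
δQ/Q = √((δu/u)² + (½·δs/s)² + (½·δd/d)²) = √(0.0627 + 0.000724 + 0.000434) = 0.253
Q = 13.9, so δQ = 0.253 × 13.9 = 3.51.

3.51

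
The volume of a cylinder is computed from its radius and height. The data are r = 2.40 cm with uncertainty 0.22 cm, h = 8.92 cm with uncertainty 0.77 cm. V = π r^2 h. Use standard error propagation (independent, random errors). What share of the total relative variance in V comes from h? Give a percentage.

(δV/V)² = (2·δr/r)² + (1·δh/h)²
  r term: (2×0.0917)² = 0.0336
  h term: (1×0.0863)² = 0.00745
Total = 0.0411. Share from h = 0.00745/0.0411 = 0.181.

18.1%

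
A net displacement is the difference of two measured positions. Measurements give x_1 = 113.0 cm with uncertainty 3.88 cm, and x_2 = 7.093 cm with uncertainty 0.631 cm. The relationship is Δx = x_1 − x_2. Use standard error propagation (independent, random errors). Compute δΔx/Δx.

Each term contributes (cᵢ δxᵢ)² to (δΔx)²:
  (δx_1)² = 15.1;  (δx_2)² = 0.398
δΔx = √(15.5) = 3.93 cm
Δx = 105.9 cm, so δΔx/Δx = 3.93/105.9 = 0.0371.

0.0371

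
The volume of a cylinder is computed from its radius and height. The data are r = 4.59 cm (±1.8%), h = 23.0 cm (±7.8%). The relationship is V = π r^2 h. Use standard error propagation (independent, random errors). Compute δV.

Products/powers → add relative errors in quadrature, weighted by exponent:
  (2·δr/r)² = (2×0.0180)² = 0.00130;  (1·δh/h)² = (1×0.0780)² = 0.00608
δV/V = √(0.00738) = 0.0859
V = 1520 cm^3, so δV = 0.0859 × 1520 = 131 cm^3.

131 cm^3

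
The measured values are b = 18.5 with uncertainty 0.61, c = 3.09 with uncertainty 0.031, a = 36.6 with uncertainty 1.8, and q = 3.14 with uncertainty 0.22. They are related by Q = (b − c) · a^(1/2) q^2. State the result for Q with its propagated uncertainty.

919 ± 136

Let u = b − c = 15.4. δu = √(δb² + δc²) = √(0.372 + 0.000961) = 0.611, so δu/u = 0.0396.
Q is then a monomial in u, a, q:
δQ/Q = √((δu/u)² + (½·δa/a)² + (2·δq/q)²) = √(0.00157 + 0.000605 + 0.0196) = 0.148
Q = 919, so δQ = 0.148 × 919 = 136.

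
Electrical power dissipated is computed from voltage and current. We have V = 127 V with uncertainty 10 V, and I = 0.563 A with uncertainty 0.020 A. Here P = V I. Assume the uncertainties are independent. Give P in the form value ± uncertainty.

Each factor contributes (exponent × relative error)² to (δP/P)²:
  (1·δV/V)² = (1×0.0787)² = 0.00620;  (1·δI/I)² = (1×0.0355)² = 0.00126
δP/P = √(0.00746) = 0.0864
P = 71.5 W, so δP = 0.0864 × 71.5 = 6.18 W.

71.5 ± 6.18 W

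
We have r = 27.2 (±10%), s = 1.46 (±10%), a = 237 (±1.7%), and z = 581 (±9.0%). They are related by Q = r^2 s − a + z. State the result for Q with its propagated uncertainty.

1420 ± 247

Let p = r^2·s = 1080. δp/p = √((2·δr/r)² + (1·δs/s)²) = √(0.0400 + 0.0100) = 0.224, so δp = 242.
Q = p − a + z: δQ = √(δp² + δa² + δz²) = √(58300 + 16.2 + 2730) = 247
Q = 1420.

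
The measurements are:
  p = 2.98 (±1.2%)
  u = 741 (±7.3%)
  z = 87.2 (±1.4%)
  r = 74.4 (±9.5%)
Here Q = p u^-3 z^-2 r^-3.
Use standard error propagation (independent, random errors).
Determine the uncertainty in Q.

8.44e-19

For a monomial Q ∝ p, u^-3, z^-2, r^-3, fractional errors add in quadrature:
  (1·δp/p)² = (1×0.0120)² = 0.000144;  (-3·δu/u)² = (-3×0.0730)² = 0.0480;  (-2·δz/z)² = (-2×0.0140)² = 0.000784;  (-3·δr/r)² = (-3×0.0950)² = 0.0812
δQ/Q = √(0.130) = 0.361
Q = 2.34e-18, so δQ = 0.361 × 2.34e-18 = 8.44e-19.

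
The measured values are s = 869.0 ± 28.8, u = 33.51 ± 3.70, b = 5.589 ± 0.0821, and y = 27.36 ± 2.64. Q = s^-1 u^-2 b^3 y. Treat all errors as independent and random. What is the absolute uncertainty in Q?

For a monomial Q ∝ s^-1, u^-2, b^3, y, fractional errors add in quadrature:
  (-1·δs/s)² = (-1×0.0331)² = 0.00110;  (-2·δu/u)² = (-2×0.110)² = 0.0488;  (3·δb/b)² = (3×0.0147)² = 0.00194;  (1·δy/y)² = (1×0.0965)² = 0.00931
δQ/Q = √(0.0611) = 0.247
Q = 0.004895, so δQ = 0.247 × 0.004895 = 0.00121.

0.00121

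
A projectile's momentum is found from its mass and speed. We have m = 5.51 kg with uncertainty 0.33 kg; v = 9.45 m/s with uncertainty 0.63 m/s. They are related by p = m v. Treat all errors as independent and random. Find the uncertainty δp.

Since p is a product/quotient, work with relative uncertainties:
  (1·δm/m)² = (1×0.0599)² = 0.00359;  (1·δv/v)² = (1×0.0667)² = 0.00444
δp/p = √(0.00803) = 0.0896
p = 52.1 kg·m/s, so δp = 0.0896 × 52.1 = 4.67 kg·m/s.

4.67 kg·m/s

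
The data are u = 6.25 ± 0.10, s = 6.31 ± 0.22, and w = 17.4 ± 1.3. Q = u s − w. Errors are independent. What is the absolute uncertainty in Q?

Let p = u·s = 39.4. δp/p = √((1·δu/u)² + (1·δs/s)²) = √(0.000256 + 0.00122) = 0.0384, so δp = 1.51.
Q = p − w: δQ = √(δp² + δw²) = √(2.29 + 1.69) = 1.99

1.99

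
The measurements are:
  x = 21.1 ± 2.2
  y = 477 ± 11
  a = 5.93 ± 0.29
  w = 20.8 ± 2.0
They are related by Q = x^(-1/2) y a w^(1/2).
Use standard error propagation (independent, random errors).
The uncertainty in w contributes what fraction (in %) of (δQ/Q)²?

29.1%

(δQ/Q)² = (−½·δx/x)² + (1·δy/y)² + (1·δa/a)² + (½·δw/w)²
  x term: (-0.5×0.104)² = 0.00272
  y term: (1×0.0231)² = 0.000532
  a term: (1×0.0489)² = 0.00239
  w term: (0.5×0.0962)² = 0.00231
Total = 0.00795. Share from w = 0.00231/0.00795 = 0.291.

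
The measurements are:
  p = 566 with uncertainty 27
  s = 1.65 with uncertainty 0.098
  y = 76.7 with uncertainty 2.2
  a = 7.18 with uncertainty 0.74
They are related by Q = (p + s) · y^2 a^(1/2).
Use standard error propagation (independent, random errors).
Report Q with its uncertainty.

Let u = p + s = 568. δu = √(δp² + δs²) = √(729 + 0.00960) = 27.0, so δu/u = 0.0476.
Q is then a monomial in u, y, a:
δQ/Q = √((δu/u)² + (2·δy/y)² + (½·δa/a)²) = √(0.00226 + 0.00329 + 0.00266) = 0.0906
Q = 8.95e+06, so δQ = 0.0906 × 8.95e+06 = 8.11e+05.

(8.95 ± 0.811) × 10^6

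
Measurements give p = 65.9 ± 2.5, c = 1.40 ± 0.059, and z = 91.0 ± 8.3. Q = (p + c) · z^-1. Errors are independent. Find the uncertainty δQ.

Let u = p + c = 67.3. δu = √(δp² + δc²) = √(6.25 + 0.00348) = 2.50, so δu/u = 0.0372.
Q is then a monomial in u, z:
δQ/Q = √((δu/u)² + (-1·δz/z)²) = √(0.00138 + 0.00832) = 0.0985
Q = 0.740, so δQ = 0.0985 × 0.740 = 0.0728.

0.0728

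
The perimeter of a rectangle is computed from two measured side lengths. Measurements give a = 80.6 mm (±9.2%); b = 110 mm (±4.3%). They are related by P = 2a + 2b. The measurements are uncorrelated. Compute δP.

17.6 mm

Each term contributes (cᵢ δxᵢ)² to (δP)²:
  (2·δa)² = 220;  (2·δb)² = 89.5
δP = √(309) = 17.6 mm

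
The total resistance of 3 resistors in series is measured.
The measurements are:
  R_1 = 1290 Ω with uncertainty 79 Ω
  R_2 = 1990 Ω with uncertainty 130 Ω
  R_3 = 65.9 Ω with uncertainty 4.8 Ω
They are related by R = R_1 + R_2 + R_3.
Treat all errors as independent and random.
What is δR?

For a sum/difference, combine absolute errors in quadrature:
  (δR_1)² = 6240;  (δR_2)² = 16900;  (δR_3)² = 23.0
δR = √(23200) = 152 Ω

152 Ω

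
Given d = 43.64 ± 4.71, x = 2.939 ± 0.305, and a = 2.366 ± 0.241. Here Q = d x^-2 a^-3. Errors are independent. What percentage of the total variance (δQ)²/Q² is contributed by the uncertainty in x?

29.1%

(δQ/Q)² = (1·δd/d)² + (-2·δx/x)² + (-3·δa/a)²
  d term: (1×0.108)² = 0.0116
  x term: (-2×0.104)² = 0.0431
  a term: (-3×0.102)² = 0.0934
Total = 0.148. Share from x = 0.0431/0.148 = 0.291.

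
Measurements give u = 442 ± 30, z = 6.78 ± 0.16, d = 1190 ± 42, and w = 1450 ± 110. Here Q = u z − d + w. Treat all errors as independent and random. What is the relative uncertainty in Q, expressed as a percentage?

7.54%

Let p = u·z = 3000. δp/p = √((1·δu/u)² + (1·δz/z)²) = √(0.00461 + 0.000557) = 0.0719, so δp = 215.
Q = p − d + w: δQ = √(δp² + δd² + δw²) = √(46400 + 1760 + 12100) = 245
Q = 3260, so δQ/Q = 245/3260 = 0.0754.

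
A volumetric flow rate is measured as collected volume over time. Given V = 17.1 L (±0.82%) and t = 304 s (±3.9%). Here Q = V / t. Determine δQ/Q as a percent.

Relative error in a monomial: (δQ/Q)² = Σ (nᵢ · δxᵢ/xᵢ)².
  (1·δV/V)² = (1×0.00820)² = 6.72e-05;  (-1·δt/t)² = (-1×0.0390)² = 0.00152
δQ/Q = √(0.00159) = 0.0399

3.99%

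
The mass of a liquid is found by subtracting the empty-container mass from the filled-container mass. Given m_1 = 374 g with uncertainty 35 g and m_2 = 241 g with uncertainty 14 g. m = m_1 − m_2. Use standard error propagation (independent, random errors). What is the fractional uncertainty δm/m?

m is a linear combination, so absolute uncertainties add in quadrature:
  (δm_1)² = 1220;  (δm_2)² = 196
δm = √(1420) = 37.7 g
m = 133 g, so δm/m = 37.7/133 = 0.283.

0.283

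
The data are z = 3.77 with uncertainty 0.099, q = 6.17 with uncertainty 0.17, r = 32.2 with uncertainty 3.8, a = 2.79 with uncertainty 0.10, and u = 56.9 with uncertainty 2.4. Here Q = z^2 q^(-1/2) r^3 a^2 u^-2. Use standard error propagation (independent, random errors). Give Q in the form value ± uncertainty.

459 ± 172

For a monomial Q ∝ z^2, q^(-1/2), r^3, a^2, u^-2, fractional errors add in quadrature:
  (2·δz/z)² = (2×0.0263)² = 0.00276;  (−½·δq/q)² = (-0.5×0.0276)² = 0.000190;  (3·δr/r)² = (3×0.118)² = 0.125;  (2·δa/a)² = (2×0.0358)² = 0.00514;  (-2·δu/u)² = (-2×0.0422)² = 0.00712
δQ/Q = √(0.141) = 0.375
Q = 459, so δQ = 0.375 × 459 = 172.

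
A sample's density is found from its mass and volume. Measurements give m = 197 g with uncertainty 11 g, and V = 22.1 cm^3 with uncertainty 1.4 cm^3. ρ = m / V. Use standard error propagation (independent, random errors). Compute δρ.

0.753 g/cm^3

For a monomial ρ ∝ m, V^-1, fractional errors add in quadrature:
  (1·δm/m)² = (1×0.0558)² = 0.00312;  (-1·δV/V)² = (-1×0.0633)² = 0.00401
δρ/ρ = √(0.00713) = 0.0844
ρ = 8.91 g/cm^3, so δρ = 0.0844 × 8.91 = 0.753 g/cm^3.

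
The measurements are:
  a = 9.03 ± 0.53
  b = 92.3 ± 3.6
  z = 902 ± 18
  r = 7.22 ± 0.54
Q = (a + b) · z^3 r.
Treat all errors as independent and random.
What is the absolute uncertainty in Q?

5.49e+10

Let u = a + b = 101. δu = √(δa² + δb²) = √(0.281 + 13.0) = 3.64, so δu/u = 0.0359.
Q is then a monomial in u, z, r:
δQ/Q = √((δu/u)² + (3·δz/z)² + (1·δr/r)²) = √(0.00129 + 0.00358 + 0.00559) = 0.102
Q = 5.37e+11, so δQ = 0.102 × 5.37e+11 = 5.49e+10.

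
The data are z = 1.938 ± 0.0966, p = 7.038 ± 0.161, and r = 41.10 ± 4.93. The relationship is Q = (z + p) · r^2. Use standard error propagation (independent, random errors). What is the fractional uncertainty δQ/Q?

0.241

Let u = z + p = 8.976. δu = √(δz² + δp²) = √(0.00933 + 0.0259) = 0.188, so δu/u = 0.0209.
Q is then a monomial in u, r:
δQ/Q = √((δu/u)² + (2·δr/r)²) = √(0.000438 + 0.0576) = 0.241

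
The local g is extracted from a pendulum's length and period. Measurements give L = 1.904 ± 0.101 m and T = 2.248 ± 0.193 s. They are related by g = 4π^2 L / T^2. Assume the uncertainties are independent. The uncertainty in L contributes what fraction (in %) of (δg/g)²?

(δg/g)² = (1·δL/L)² + (-2·δT/T)²
  L term: (1×0.0530)² = 0.00281
  T term: (-2×0.0859)² = 0.0295
Total = 0.0323. Share from L = 0.00281/0.0323 = 0.0871.

8.71%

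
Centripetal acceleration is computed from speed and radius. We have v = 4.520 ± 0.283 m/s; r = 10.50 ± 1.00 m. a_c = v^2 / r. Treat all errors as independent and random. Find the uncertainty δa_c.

0.306 m/s^2

Since a_c is a product/quotient, work with relative uncertainties:
  (2·δv/v)² = (2×0.0626)² = 0.0157;  (-1·δr/r)² = (-1×0.0952)² = 0.00907
δa_c/a_c = √(0.0248) = 0.157
a_c = 1.946 m/s^2, so δa_c = 0.157 × 1.946 = 0.306 m/s^2.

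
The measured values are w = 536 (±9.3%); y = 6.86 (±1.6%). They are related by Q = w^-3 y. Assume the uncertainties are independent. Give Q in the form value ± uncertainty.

(4.45 ± 1.24) × 10^-8

Each factor contributes (exponent × relative error)² to (δQ/Q)²:
  (-3·δw/w)² = (-3×0.0930)² = 0.0778;  (1·δy/y)² = (1×0.0160)² = 0.000256
δQ/Q = √(0.0781) = 0.279
Q = 4.45e-08, so δQ = 0.279 × 4.45e-08 = 1.24e-08.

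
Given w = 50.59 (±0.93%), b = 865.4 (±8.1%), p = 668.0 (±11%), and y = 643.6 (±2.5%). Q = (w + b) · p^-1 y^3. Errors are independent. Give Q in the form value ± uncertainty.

Let u = w + b = 916.0. δu = √(δw² + δb²) = √(0.221 + 4910) = 70.1, so δu/u = 0.0765.
Q is then a monomial in u, p, y:
δQ/Q = √((δu/u)² + (-1·δp/p)² + (3·δy/y)²) = √(0.00586 + 0.0121 + 0.00562) = 0.154
Q = 3.656e+08, so δQ = 0.154 × 3.656e+08 = 5.61e+07.

(3.656 ± 0.561) × 10^8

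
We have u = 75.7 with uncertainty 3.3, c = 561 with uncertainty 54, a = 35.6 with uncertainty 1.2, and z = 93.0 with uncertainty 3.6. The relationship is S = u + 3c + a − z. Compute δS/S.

S is a linear combination, so absolute uncertainties add in quadrature:
  (δu)² = 10.9;  (3·δc)² = 26200;  (δa)² = 1.44;  (δz)² = 13.0
δS = √(26300) = 162
S = 1700, so δS/S = 162/1700 = 0.0953.

0.0953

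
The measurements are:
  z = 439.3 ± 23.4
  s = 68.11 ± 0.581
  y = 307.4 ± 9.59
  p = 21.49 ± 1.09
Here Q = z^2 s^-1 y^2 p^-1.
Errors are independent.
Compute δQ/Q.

Products/powers → add relative errors in quadrature, weighted by exponent:
  (2·δz/z)² = (2×0.0533)² = 0.0113;  (-1·δs/s)² = (-1×0.00853)² = 7.28e-05;  (2·δy/y)² = (2×0.0312)² = 0.00389;  (-1·δp/p)² = (-1×0.0507)² = 0.00257
δQ/Q = √(0.0179) = 0.134

0.134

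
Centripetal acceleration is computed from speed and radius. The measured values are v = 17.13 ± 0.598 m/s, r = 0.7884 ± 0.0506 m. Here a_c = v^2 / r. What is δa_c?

35.3 m/s^2

For a monomial a_c ∝ v^2, r^-1, fractional errors add in quadrature:
  (2·δv/v)² = (2×0.0349)² = 0.00487;  (-1·δr/r)² = (-1×0.0642)² = 0.00412
δa_c/a_c = √(0.00899) = 0.0948
a_c = 372.2 m/s^2, so δa_c = 0.0948 × 372.2 = 35.3 m/s^2.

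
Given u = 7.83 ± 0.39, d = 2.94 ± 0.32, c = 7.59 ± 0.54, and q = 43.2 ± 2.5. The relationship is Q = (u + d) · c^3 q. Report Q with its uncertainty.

(2.03 ± 0.460) × 10^5

Let w = u + d = 10.8. δw = √(δu² + δd²) = √(0.152 + 0.102) = 0.504, so δw/w = 0.0468.
Q is then a monomial in w, c, q:
δQ/Q = √((δw/w)² + (3·δc/c)² + (1·δq/q)²) = √(0.00219 + 0.0456 + 0.00335) = 0.226
Q = 2.03e+05, so δQ = 0.226 × 2.03e+05 = 46000.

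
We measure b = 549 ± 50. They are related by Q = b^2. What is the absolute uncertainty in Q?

Q ∝ b^2, so δQ/Q = |2| · δb/b = 2 × 0.0911 = 0.182.
Q = 3.01e+05, so δQ = 0.182 × 3.01e+05 = 54900.

54900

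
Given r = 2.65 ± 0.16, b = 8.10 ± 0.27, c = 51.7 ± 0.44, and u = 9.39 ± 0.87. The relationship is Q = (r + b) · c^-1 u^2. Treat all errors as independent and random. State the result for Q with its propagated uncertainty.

Let w = r + b = 10.8. δw = √(δr² + δb²) = √(0.0256 + 0.0729) = 0.314, so δw/w = 0.0292.
Q is then a monomial in w, c, u:
δQ/Q = √((δw/w)² + (-1·δc/c)² + (2·δu/u)²) = √(0.000852 + 7.24e-05 + 0.0343) = 0.188
Q = 18.3, so δQ = 0.188 × 18.3 = 3.44.

18.3 ± 3.44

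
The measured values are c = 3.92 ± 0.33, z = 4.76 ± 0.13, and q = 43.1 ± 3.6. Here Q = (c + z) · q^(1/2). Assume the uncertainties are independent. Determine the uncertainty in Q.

Let u = c + z = 8.68. δu = √(δc² + δz²) = √(0.109 + 0.0169) = 0.355, so δu/u = 0.0409.
Q is then a monomial in u, q:
δQ/Q = √((δu/u)² + (½·δq/q)²) = √(0.00167 + 0.00174) = 0.0584
Q = 57.0, so δQ = 0.0584 × 57.0 = 3.33.

3.33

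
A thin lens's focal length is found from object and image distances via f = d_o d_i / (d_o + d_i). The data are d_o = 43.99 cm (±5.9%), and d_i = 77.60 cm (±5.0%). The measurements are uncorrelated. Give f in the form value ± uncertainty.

∂f/∂d_o = (d_i/(d_o+d_i))² = 0.407;  ∂f/∂d_i = (d_o/(d_o+d_i))² = 0.131
δf = √((∂f/∂d_o · δd_o)² + (∂f/∂d_i · δd_i)²) = √(1.12 + 0.258) = 1.17 cm
f = 28.07 cm.

28.07 ± 1.17 cm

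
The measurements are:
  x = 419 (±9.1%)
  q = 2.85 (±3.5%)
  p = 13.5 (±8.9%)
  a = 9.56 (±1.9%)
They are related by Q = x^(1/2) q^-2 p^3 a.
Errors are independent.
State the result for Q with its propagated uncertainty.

59300 ± 16600

Relative error in a monomial: (δQ/Q)² = Σ (nᵢ · δxᵢ/xᵢ)².
  (½·δx/x)² = (0.5×0.0910)² = 0.00207;  (-2·δq/q)² = (-2×0.0350)² = 0.00490;  (3·δp/p)² = (3×0.0890)² = 0.0713;  (1·δa/a)² = (1×0.0190)² = 0.000361
δQ/Q = √(0.0786) = 0.280
Q = 59300, so δQ = 0.280 × 59300 = 16600.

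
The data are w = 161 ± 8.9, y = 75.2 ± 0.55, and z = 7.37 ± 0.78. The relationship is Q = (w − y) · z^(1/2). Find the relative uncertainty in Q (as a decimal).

Let u = w − y = 85.8. δu = √(δw² + δy²) = √(79.2 + 0.303) = 8.92, so δu/u = 0.104.
Q is then a monomial in u, z:
δQ/Q = √((δu/u)² + (½·δz/z)²) = √(0.0108 + 0.00280) = 0.117

0.117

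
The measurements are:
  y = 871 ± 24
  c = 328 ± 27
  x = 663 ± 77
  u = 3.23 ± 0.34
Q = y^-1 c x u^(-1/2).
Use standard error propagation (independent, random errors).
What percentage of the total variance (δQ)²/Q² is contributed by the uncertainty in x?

56.7%

(δQ/Q)² = (-1·δy/y)² + (1·δc/c)² + (1·δx/x)² + (−½·δu/u)²
  y term: (-1×0.0276)² = 0.000759
  c term: (1×0.0823)² = 0.00678
  x term: (1×0.116)² = 0.0135
  u term: (-0.5×0.105)² = 0.00277
Total = 0.0238. Share from x = 0.0135/0.0238 = 0.567.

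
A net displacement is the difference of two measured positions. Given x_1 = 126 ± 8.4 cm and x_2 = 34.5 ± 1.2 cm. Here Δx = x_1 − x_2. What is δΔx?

For a sum/difference, combine absolute errors in quadrature:
  (δx_1)² = 70.6;  (δx_2)² = 1.44
δΔx = √(72.0) = 8.49 cm

8.49 cm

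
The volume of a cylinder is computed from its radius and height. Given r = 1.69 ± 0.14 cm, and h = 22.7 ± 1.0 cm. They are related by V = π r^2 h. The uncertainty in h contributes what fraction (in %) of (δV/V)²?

(δV/V)² = (2·δr/r)² + (1·δh/h)²
  r term: (2×0.0828)² = 0.0275
  h term: (1×0.0441)² = 0.00194
Total = 0.0294. Share from h = 0.00194/0.0294 = 0.0660.

6.60%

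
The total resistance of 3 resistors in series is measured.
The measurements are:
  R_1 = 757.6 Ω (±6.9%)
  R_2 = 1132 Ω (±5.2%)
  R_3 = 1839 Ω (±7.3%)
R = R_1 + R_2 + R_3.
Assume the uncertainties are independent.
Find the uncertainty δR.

For a sum/difference, combine absolute errors in quadrature:
  (δR_1)² = 2730;  (δR_2)² = 3460;  (δR_3)² = 18000
δR = √(24200) = 156 Ω

156 Ω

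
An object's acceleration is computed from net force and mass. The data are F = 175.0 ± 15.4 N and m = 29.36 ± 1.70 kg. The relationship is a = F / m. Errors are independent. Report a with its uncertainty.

a is a product of powers, so relative uncertainties combine in quadrature:
  (1·δF/F)² = (1×0.0880)² = 0.00774;  (-1·δm/m)² = (-1×0.0579)² = 0.00335
δa/a = √(0.0111) = 0.105
a = 5.960 m/s^2, so δa = 0.105 × 5.960 = 0.628 m/s^2.

5.960 ± 0.628 m/s^2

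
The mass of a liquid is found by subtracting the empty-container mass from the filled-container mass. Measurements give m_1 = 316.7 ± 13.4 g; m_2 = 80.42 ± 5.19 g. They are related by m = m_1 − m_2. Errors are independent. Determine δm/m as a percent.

6.08%

Absolute uncertainties add in quadrature for a linear combination:
  (δm_1)² = 180;  (δm_2)² = 26.9
δm = √(206) = 14.4 g
m = 236.3 g, so δm/m = 14.4/236.3 = 0.0608.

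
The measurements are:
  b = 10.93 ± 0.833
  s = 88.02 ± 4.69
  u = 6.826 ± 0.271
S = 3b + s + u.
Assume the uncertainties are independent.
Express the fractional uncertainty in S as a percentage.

4.17%

For a sum/difference, combine absolute errors in quadrature:
  (3·δb)² = 6.25;  (δs)² = 22.0;  (δu)² = 0.0734
δS = √(28.3) = 5.32
S = 127.6, so δS/S = 5.32/127.6 = 0.0417.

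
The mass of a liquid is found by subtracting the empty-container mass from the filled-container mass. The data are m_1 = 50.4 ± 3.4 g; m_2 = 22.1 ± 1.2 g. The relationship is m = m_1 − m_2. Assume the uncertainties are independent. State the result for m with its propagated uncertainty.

Absolute uncertainties add in quadrature for a linear combination:
  (δm_1)² = 11.6;  (δm_2)² = 1.44
δm = √(13.0) = 3.61 g
m = 28.3 g.

28.3 ± 3.61 g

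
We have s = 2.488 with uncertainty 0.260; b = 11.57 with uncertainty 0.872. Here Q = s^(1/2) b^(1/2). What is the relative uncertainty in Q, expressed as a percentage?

6.44%

Q is a product of powers, so relative uncertainties combine in quadrature:
  (½·δs/s)² = (0.5×0.105)² = 0.00273;  (½·δb/b)² = (0.5×0.0754)² = 0.00142
δQ/Q = √(0.00415) = 0.0644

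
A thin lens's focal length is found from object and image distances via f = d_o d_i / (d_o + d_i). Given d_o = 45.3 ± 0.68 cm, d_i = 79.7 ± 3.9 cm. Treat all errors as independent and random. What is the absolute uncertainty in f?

∂f/∂d_o = (d_i/(d_o+d_i))² = 0.407;  ∂f/∂d_i = (d_o/(d_o+d_i))² = 0.131
δf = √((∂f/∂d_o · δd_o)² + (∂f/∂d_i · δd_i)²) = √(0.0764 + 0.262) = 0.582 cm

0.582 cm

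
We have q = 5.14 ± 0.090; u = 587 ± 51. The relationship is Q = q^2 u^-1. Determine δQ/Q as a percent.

9.37%

Since Q is a product/quotient, work with relative uncertainties:
  (2·δq/q)² = (2×0.0175)² = 0.00123;  (-1·δu/u)² = (-1×0.0869)² = 0.00755
δQ/Q = √(0.00877) = 0.0937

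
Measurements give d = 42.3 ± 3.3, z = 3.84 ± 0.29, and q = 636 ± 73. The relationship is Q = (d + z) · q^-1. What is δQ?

0.00982

Let u = d + z = 46.1. δu = √(δd² + δz²) = √(10.9 + 0.0841) = 3.31, so δu/u = 0.0718.
Q is then a monomial in u, q:
δQ/Q = √((δu/u)² + (-1·δq/q)²) = √(0.00515 + 0.0132) = 0.135
Q = 0.0725, so δQ = 0.135 × 0.0725 = 0.00982.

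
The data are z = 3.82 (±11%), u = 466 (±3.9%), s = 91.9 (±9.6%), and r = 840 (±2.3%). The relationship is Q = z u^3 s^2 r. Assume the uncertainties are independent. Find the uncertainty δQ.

6.89e+14

Products/powers → add relative errors in quadrature, weighted by exponent:
  (1·δz/z)² = (1×0.110)² = 0.0121;  (3·δu/u)² = (3×0.0390)² = 0.0137;  (2·δs/s)² = (2×0.0960)² = 0.0369;  (1·δr/r)² = (1×0.0230)² = 0.000529
δQ/Q = √(0.0632) = 0.251
Q = 2.74e+15, so δQ = 0.251 × 2.74e+15 = 6.89e+14.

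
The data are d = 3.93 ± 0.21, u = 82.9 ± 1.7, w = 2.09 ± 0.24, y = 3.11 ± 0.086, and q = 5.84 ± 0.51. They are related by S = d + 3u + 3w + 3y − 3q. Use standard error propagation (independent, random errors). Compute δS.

Sums and differences: (δS)² = Σ (cᵢ δxᵢ)².
  (δd)² = 0.0441;  (3·δu)² = 26.0;  (3·δw)² = 0.518;  (3·δy)² = 0.0666;  (3·δq)² = 2.34
δS = √(29.0) = 5.38

5.38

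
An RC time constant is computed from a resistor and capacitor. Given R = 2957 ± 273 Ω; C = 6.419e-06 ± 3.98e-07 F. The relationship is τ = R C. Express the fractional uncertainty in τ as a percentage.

For a monomial τ ∝ R, C, fractional errors add in quadrature:
  (1·δR/R)² = (1×0.0923)² = 0.00852;  (1·δC/C)² = (1×0.0620)² = 0.00384
δτ/τ = √(0.0124) = 0.111

11.1%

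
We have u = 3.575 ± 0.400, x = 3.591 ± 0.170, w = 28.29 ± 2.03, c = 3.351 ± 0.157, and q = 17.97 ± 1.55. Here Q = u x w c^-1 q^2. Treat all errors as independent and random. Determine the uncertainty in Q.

7970

Each factor contributes (exponent × relative error)² to (δQ/Q)²:
  (1·δu/u)² = (1×0.112)² = 0.0125;  (1·δx/x)² = (1×0.0473)² = 0.00224;  (1·δw/w)² = (1×0.0718)² = 0.00515;  (-1·δc/c)² = (-1×0.0469)² = 0.00220;  (2·δq/q)² = (2×0.0863)² = 0.0298
δQ/Q = √(0.0519) = 0.228
Q = 35000, so δQ = 0.228 × 35000 = 7970.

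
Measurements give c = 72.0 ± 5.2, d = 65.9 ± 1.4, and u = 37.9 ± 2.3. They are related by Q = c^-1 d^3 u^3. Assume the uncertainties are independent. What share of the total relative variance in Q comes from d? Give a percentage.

9.57%

(δQ/Q)² = (-1·δc/c)² + (3·δd/d)² + (3·δu/u)²
  c term: (-1×0.0722)² = 0.00522
  d term: (3×0.0212)² = 0.00406
  u term: (3×0.0607)² = 0.0331
Total = 0.0424. Share from d = 0.00406/0.0424 = 0.0957.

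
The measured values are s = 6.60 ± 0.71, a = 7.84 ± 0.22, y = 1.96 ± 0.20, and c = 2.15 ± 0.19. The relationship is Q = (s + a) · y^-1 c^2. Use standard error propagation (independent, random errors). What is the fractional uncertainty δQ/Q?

Let u = s + a = 14.4. δu = √(δs² + δa²) = √(0.504 + 0.0484) = 0.743, so δu/u = 0.0515.
Q is then a monomial in u, y, c:
δQ/Q = √((δu/u)² + (-1·δy/y)² + (2·δc/c)²) = √(0.00265 + 0.0104 + 0.0312) = 0.210

0.210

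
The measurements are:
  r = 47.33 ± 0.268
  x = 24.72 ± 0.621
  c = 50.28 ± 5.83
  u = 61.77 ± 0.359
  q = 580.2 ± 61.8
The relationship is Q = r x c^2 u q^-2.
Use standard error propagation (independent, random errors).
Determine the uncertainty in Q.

Q is a product of powers, so relative uncertainties combine in quadrature:
  (1·δr/r)² = (1×0.00566)² = 3.21e-05;  (1·δx/x)² = (1×0.0251)² = 0.000631;  (2·δc/c)² = (2×0.116)² = 0.0538;  (1·δu/u)² = (1×0.00581)² = 3.38e-05;  (-2·δq/q)² = (-2×0.107)² = 0.0454
δQ/Q = √(0.0999) = 0.316
Q = 542.7, so δQ = 0.316 × 542.7 = 172.

172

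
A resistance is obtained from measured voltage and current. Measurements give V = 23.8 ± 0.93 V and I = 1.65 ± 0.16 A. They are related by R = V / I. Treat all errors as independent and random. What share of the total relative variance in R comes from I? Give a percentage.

(δR/R)² = (1·δV/V)² + (-1·δI/I)²
  V term: (1×0.0391)² = 0.00153
  I term: (-1×0.0970)² = 0.00940
Total = 0.0109. Share from I = 0.00940/0.0109 = 0.860.

86.0%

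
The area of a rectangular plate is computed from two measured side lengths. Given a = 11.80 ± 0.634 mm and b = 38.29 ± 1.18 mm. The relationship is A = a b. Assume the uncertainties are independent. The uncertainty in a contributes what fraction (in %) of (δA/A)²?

75.2%

(δA/A)² = (1·δa/a)² + (1·δb/b)²
  a term: (1×0.0537)² = 0.00289
  b term: (1×0.0308)² = 0.000950
Total = 0.00384. Share from a = 0.00289/0.00384 = 0.752.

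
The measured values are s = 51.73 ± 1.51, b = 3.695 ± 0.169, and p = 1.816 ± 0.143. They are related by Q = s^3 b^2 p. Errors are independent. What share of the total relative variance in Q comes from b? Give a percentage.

37.6%

(δQ/Q)² = (3·δs/s)² + (2·δb/b)² + (1·δp/p)²
  s term: (3×0.0292)² = 0.00767
  b term: (2×0.0457)² = 0.00837
  p term: (1×0.0787)² = 0.00620
Total = 0.0222. Share from b = 0.00837/0.0222 = 0.376.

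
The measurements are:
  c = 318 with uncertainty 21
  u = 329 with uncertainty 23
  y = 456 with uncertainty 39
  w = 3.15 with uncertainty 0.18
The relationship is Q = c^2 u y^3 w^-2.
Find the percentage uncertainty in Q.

Q is a product of powers, so relative uncertainties combine in quadrature:
  (2·δc/c)² = (2×0.0660)² = 0.0174;  (1·δu/u)² = (1×0.0699)² = 0.00489;  (3·δy/y)² = (3×0.0855)² = 0.0658;  (-2·δw/w)² = (-2×0.0571)² = 0.0131
δQ/Q = √(0.101) = 0.318

31.8%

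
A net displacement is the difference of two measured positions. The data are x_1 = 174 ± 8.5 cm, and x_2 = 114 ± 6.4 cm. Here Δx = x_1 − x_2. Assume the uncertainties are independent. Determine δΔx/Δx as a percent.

17.7%

Each term contributes (cᵢ δxᵢ)² to (δΔx)²:
  (δx_1)² = 72.2;  (δx_2)² = 41.0
δΔx = √(113) = 10.6 cm
Δx = 60.0 cm, so δΔx/Δx = 10.6/60.0 = 0.177.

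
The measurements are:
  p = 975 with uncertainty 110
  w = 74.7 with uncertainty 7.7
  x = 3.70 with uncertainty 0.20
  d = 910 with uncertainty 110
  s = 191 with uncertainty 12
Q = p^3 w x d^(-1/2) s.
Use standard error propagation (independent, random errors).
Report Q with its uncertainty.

(1.62 ± 0.598) × 10^12

Products/powers → add relative errors in quadrature, weighted by exponent:
  (3·δp/p)² = (3×0.113)² = 0.115;  (1·δw/w)² = (1×0.103)² = 0.0106;  (1·δx/x)² = (1×0.0541)² = 0.00292;  (−½·δd/d)² = (-0.5×0.121)² = 0.00365;  (1·δs/s)² = (1×0.0628)² = 0.00395
δQ/Q = √(0.136) = 0.368
Q = 1.62e+12, so δQ = 0.368 × 1.62e+12 = 5.98e+11.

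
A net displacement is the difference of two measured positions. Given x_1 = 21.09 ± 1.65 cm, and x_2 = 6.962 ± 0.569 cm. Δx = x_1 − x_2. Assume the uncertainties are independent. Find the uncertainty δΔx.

1.75 cm

Sums and differences: (δΔx)² = Σ (cᵢ δxᵢ)².
  (δx_1)² = 2.72;  (δx_2)² = 0.324
δΔx = √(3.05) = 1.75 cm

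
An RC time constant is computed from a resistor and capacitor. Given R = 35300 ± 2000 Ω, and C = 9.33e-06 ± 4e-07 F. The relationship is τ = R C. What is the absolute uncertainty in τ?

Since τ is a product/quotient, work with relative uncertainties:
  (1·δR/R)² = (1×0.0567)² = 0.00321;  (1·δC/C)² = (1×0.0429)² = 0.00184
δτ/τ = √(0.00505) = 0.0710
τ = 0.329 s, so δτ = 0.0710 × 0.329 = 0.0234 s.

0.0234 s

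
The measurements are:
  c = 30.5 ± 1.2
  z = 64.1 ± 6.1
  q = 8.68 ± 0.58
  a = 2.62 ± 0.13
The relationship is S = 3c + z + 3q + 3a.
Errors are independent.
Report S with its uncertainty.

For a sum/difference, combine absolute errors in quadrature:
  (3·δc)² = 13.0;  (δz)² = 37.2;  (3·δq)² = 3.03;  (3·δa)² = 0.152
δS = √(53.3) = 7.30
S = 190.

190 ± 7.30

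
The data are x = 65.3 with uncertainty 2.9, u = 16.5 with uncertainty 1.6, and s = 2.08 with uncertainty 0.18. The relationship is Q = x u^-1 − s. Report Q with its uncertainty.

Let p = x·u^-1 = 3.96. δp/p = √((1·δx/x)² + (-1·δu/u)²) = √(0.00197 + 0.00940) = 0.107, so δp = 0.422.
Q = p − s: δQ = √(δp² + δs²) = √(0.178 + 0.0324) = 0.459
Q = 1.88.

1.88 ± 0.459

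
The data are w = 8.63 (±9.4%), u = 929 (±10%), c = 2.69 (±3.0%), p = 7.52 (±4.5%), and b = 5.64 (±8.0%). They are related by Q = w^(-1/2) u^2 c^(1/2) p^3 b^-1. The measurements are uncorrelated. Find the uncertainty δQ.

9.41e+06

Q is a product of powers, so relative uncertainties combine in quadrature:
  (−½·δw/w)² = (-0.5×0.0940)² = 0.00221;  (2·δu/u)² = (2×0.100)² = 0.0400;  (½·δc/c)² = (0.5×0.0300)² = 0.000225;  (3·δp/p)² = (3×0.0450)² = 0.0182;  (-1·δb/b)² = (-1×0.0800)² = 0.00640
δQ/Q = √(0.0671) = 0.259
Q = 3.63e+07, so δQ = 0.259 × 3.63e+07 = 9.41e+06.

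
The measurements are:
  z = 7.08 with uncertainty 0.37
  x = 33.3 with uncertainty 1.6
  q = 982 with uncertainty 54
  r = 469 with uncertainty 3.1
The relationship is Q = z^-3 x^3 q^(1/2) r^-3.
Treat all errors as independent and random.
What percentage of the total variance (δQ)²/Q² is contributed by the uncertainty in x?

44.7%

(δQ/Q)² = (-3·δz/z)² + (3·δx/x)² + (½·δq/q)² + (-3·δr/r)²
  z term: (-3×0.0523)² = 0.0246
  x term: (3×0.0480)² = 0.0208
  q term: (0.5×0.0550)² = 0.000756
  r term: (-3×0.00661)² = 0.000393
Total = 0.0465. Share from x = 0.0208/0.0465 = 0.447.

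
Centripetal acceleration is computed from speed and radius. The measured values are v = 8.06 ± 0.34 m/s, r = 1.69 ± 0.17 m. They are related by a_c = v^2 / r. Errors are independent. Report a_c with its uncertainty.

Each factor contributes (exponent × relative error)² to (δa_c/a_c)²:
  (2·δv/v)² = (2×0.0422)² = 0.00712;  (-1·δr/r)² = (-1×0.101)² = 0.0101
δa_c/a_c = √(0.0172) = 0.131
a_c = 38.4 m/s^2, so δa_c = 0.131 × 38.4 = 5.05 m/s^2.

38.4 ± 5.05 m/s^2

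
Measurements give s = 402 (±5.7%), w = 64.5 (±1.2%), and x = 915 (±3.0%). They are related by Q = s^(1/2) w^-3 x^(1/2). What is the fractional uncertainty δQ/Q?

Each factor contributes (exponent × relative error)² to (δQ/Q)²:
  (½·δs/s)² = (0.5×0.0570)² = 0.000812;  (-3·δw/w)² = (-3×0.0120)² = 0.00130;  (½·δx/x)² = (0.5×0.0300)² = 0.000225
δQ/Q = √(0.00233) = 0.0483

0.0483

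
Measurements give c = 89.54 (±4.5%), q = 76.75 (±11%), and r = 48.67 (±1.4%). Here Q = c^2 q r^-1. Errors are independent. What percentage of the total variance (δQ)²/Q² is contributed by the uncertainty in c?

39.7%

(δQ/Q)² = (2·δc/c)² + (1·δq/q)² + (-1·δr/r)²
  c term: (2×0.0450)² = 0.00810
  q term: (1×0.110)² = 0.0121
  r term: (-1×0.0140)² = 0.000196
Total = 0.0204. Share from c = 0.00810/0.0204 = 0.397.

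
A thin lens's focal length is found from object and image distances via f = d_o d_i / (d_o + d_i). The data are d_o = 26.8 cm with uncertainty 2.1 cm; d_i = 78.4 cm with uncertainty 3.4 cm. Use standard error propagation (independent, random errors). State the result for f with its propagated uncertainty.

20.0 ± 1.19 cm

∂f/∂d_o = (d_i/(d_o+d_i))² = 0.555;  ∂f/∂d_i = (d_o/(d_o+d_i))² = 0.0649
δf = √((∂f/∂d_o · δd_o)² + (∂f/∂d_i · δd_i)²) = √(1.36 + 0.0487) = 1.19 cm
f = 20.0 cm.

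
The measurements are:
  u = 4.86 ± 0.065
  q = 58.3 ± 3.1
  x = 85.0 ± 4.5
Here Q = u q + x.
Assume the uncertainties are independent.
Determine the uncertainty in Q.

16.2

Let p = u·q = 283. δp/p = √((1·δu/u)² + (1·δq/q)²) = √(0.000179 + 0.00283) = 0.0548, so δp = 15.5.
Q = p + x: δQ = √(δp² + δx²) = √(241 + 20.2) = 16.2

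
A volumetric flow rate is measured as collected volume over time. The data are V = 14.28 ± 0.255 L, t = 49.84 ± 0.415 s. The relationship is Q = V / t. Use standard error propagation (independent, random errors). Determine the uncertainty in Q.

Q is a product of powers, so relative uncertainties combine in quadrature:
  (1·δV/V)² = (1×0.0179)² = 0.000319;  (-1·δt/t)² = (-1×0.00833)² = 6.93e-05
δQ/Q = √(0.000388) = 0.0197
Q = 0.2865 L/s, so δQ = 0.0197 × 0.2865 = 0.00565 L/s.

0.00565 L/s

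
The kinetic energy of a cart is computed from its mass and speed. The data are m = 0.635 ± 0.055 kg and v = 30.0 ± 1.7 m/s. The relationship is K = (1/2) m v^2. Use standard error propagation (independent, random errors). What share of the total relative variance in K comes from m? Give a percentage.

36.9%

(δK/K)² = (1·δm/m)² + (2·δv/v)²
  m term: (1×0.0866)² = 0.00750
  v term: (2×0.0567)² = 0.0128
Total = 0.0203. Share from m = 0.00750/0.0203 = 0.369.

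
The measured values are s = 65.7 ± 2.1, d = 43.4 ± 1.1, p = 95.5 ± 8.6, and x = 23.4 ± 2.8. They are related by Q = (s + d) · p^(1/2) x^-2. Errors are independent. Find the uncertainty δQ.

0.476

Let u = s + d = 109. δu = √(δs² + δd²) = √(4.41 + 1.21) = 2.37, so δu/u = 0.0217.
Q is then a monomial in u, p, x:
δQ/Q = √((δu/u)² + (½·δp/p)² + (-2·δx/x)²) = √(0.000472 + 0.00203 + 0.0573) = 0.244
Q = 1.95, so δQ = 0.244 × 1.95 = 0.476.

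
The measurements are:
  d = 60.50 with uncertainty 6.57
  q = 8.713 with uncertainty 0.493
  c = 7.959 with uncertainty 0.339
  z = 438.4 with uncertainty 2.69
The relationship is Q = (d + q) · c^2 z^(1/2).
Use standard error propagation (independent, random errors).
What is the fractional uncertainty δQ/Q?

0.128

Let u = d + q = 69.21. δu = √(δd² + δq²) = √(43.2 + 0.243) = 6.59, so δu/u = 0.0952.
Q is then a monomial in u, c, z:
δQ/Q = √((δu/u)² + (2·δc/c)² + (½·δz/z)²) = √(0.00906 + 0.00726 + 9.41e-06) = 0.128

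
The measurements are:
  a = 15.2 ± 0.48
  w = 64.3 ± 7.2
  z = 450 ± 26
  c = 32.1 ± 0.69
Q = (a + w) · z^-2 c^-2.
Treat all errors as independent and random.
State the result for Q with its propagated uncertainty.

(3.81 ± 0.583) × 10^-7

Let u = a + w = 79.5. δu = √(δa² + δw²) = √(0.230 + 51.8) = 7.22, so δu/u = 0.0908.
Q is then a monomial in u, z, c:
δQ/Q = √((δu/u)² + (-2·δz/z)² + (-2·δc/c)²) = √(0.00824 + 0.0134 + 0.00185) = 0.153
Q = 3.81e-07, so δQ = 0.153 × 3.81e-07 = 5.83e-08.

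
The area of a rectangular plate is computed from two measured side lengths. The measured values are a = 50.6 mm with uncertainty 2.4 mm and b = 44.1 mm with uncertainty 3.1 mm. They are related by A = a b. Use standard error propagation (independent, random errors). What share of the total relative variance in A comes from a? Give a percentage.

(δA/A)² = (1·δa/a)² + (1·δb/b)²
  a term: (1×0.0474)² = 0.00225
  b term: (1×0.0703)² = 0.00494
Total = 0.00719. Share from a = 0.00225/0.00719 = 0.313.

31.3%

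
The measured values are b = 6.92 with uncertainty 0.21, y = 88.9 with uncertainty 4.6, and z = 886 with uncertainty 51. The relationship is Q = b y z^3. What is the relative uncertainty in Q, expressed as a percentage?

For a monomial Q ∝ b, y, z^3, fractional errors add in quadrature:
  (1·δb/b)² = (1×0.0303)² = 0.000921;  (1·δy/y)² = (1×0.0517)² = 0.00268;  (3·δz/z)² = (3×0.0576)² = 0.0298
δQ/Q = √(0.0334) = 0.183

18.3%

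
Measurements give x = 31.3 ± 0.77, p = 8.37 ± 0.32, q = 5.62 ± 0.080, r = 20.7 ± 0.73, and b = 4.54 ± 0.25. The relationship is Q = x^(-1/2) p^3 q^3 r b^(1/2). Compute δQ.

1.07e+05

Relative error in a monomial: (δQ/Q)² = Σ (nᵢ · δxᵢ/xᵢ)².
  (−½·δx/x)² = (-0.5×0.0246)² = 0.000151;  (3·δp/p)² = (3×0.0382)² = 0.0132;  (3·δq/q)² = (3×0.0142)² = 0.00182;  (1·δr/r)² = (1×0.0353)² = 0.00124;  (½·δb/b)² = (0.5×0.0551)² = 0.000758
δQ/Q = √(0.0171) = 0.131
Q = 8.21e+05, so δQ = 0.131 × 8.21e+05 = 1.07e+05.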